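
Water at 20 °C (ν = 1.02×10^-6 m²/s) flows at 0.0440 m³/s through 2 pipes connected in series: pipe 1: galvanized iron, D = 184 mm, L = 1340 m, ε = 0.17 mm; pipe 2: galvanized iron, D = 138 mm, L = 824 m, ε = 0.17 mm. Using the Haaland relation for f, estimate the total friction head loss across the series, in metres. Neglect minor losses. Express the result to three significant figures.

H ≈ 76.6 m

Pipe 1: V = 1.655 m/s, Re = 2.99×10^5, ε/D = 9.24×10^-4, f = 0.02020, h_1 = f(L/D)V²/2g = 20.53 m
Pipe 2: V = 2.942 m/s, Re = 3.98×10^5, ε/D = 0.00123, f = 0.02128, h_2 = f(L/D)V²/2g = 56.03 m
Series → Q common, losses add: H = Σh = 76.56 m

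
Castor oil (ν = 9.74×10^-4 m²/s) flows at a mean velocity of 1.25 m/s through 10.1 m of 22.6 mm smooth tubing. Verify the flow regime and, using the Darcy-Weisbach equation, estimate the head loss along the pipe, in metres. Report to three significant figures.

h_f ≈ 78.5 m

Re = VD/ν = 1.25·0.02260/9.74×10^-4 = 29.0 → laminar (Re < 2300)
f = 64/Re = 2.207
h_f = f(L/D)V²/(2g) = 2.207·(10.1/0.02260)·1.25²/(2·9.81) = 78.53 m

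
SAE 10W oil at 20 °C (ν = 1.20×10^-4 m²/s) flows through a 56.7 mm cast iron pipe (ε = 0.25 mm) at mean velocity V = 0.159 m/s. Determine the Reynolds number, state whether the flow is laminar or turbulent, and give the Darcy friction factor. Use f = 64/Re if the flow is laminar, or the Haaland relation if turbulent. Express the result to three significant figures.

Re ≈ 75.1; laminar; f = 64/Re ≈ 0.852

Re = VD/ν = 0.1590·0.0567/1.20×10^-4 = 75.1
Re < 2300 → laminar → f = 64/Re = 0.8519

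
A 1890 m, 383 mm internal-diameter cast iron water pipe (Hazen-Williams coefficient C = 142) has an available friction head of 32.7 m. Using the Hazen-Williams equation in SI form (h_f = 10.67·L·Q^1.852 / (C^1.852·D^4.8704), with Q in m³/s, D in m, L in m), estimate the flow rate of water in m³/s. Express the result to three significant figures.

Q ≈ 0.355 m³/s

Rearranging: Q = [h_f·C^1.852·D^4.8704 / (10.67·L)]^(1/1.852)
Q = [32.7·142^1.852·0.383^4.8704 / (10.67·1890)]^0.540 = 0.3545 m³/s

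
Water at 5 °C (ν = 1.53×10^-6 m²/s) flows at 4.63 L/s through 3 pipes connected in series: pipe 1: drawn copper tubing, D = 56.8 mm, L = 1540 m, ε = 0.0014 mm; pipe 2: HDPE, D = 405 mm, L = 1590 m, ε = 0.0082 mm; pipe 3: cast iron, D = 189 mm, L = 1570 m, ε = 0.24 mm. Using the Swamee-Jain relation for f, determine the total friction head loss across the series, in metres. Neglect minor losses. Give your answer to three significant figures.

H ≈ 90.4 m

Pipe 1: V = 1.827 m/s, Re = 6.78×10^4, ε/D = 2.46×10^-5, f = 0.01952, h_1 = f(L/D)V²/2g = 90.08 m
Pipe 2: V = 0.03594 m/s, Re = 9510, ε/D = 2.02×10^-5, f = 0.03144, h_2 = f(L/D)V²/2g = 0.008125 m
Pipe 3: V = 0.1650 m/s, Re = 2.04×10^4, ε/D = 0.00127, f = 0.02858, h_3 = f(L/D)V²/2g = 0.3296 m
Series → Q common, losses add: H = Σh = 90.42 m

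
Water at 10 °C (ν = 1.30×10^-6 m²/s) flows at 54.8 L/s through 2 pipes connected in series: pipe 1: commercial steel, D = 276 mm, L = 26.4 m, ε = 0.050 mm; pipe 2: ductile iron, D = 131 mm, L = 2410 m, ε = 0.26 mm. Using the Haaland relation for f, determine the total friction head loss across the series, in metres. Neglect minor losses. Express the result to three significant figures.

Pipe 1: V = 0.9160 m/s, Re = 1.94×10^5, ε/D = 1.81×10^-4, f = 0.01681, h_1 = f(L/D)V²/2g = 0.06876 m
Pipe 2: V = 4.066 m/s, Re = 4.10×10^5, ε/D = 0.00198, f = 0.02381, h_2 = f(L/D)V²/2g = 369.1 m
Series → Q common, losses add: H = Σh = 369.2 m

H ≈ 369 m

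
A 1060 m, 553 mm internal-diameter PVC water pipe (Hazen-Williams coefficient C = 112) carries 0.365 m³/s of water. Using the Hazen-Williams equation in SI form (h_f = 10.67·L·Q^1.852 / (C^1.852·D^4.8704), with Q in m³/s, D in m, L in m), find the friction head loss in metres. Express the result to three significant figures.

h_f ≈ 5.02 m

h_f = 10.67·1060·0.365^1.852 / (112^1.852·0.553^4.8704) = 5.020 m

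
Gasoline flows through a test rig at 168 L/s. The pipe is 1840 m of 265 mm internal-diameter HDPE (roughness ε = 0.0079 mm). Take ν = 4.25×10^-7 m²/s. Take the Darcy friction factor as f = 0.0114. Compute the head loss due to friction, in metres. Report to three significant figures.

V = 4Q/(πD²) = 4·0.168/(π·0.265²) = 3.046 m/s
h_f = f(L/D)V²/(2g) = 0.01140·(1840/0.265)·3.046²/(2·9.81) = 37.43 m

h_f ≈ 37.4 m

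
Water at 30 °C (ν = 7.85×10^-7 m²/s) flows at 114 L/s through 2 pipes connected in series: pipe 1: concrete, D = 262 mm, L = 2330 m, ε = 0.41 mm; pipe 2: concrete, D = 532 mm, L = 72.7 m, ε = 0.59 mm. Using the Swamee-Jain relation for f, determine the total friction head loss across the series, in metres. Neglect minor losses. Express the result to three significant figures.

H ≈ 45.4 m

Pipe 1: V = 2.115 m/s, Re = 7.06×10^5, ε/D = 0.00156, f = 0.02237, h_1 = f(L/D)V²/2g = 45.34 m
Pipe 2: V = 0.5129 m/s, Re = 3.48×10^5, ε/D = 0.00111, f = 0.02106, h_2 = f(L/D)V²/2g = 0.03859 m
Series → Q common, losses add: H = Σh = 45.38 m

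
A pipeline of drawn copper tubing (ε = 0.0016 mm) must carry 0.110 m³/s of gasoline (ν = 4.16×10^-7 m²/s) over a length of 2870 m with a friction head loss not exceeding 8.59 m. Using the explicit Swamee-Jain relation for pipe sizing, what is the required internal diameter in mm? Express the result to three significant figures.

Swamee-Jain (Type III): D = 0.66·[ε^1.25·(LQ²/(gh_f))^4.75 + ν·Q^9.4·(L/(gh_f))^5.2]^0.04
LQ²/(gh_f) = 0.4121; L/(gh_f) = 34.06
Term 1 = ε^1.25·(…)^4.75 = 8.44×10^-10; Term 2 = ν·Q^9.4·(…)^5.2 = 3.76×10^-8
D = 0.66·(8.44×10^-10 + 3.76×10^-8)^0.04 = 0.3334 m = 333 mm
Check: V = 1.26 m/s, Re = 1.01×10^6, f = 0.01171, h_f = 8.16 m ≈ 8.59 m ✓

D ≈ 333 mm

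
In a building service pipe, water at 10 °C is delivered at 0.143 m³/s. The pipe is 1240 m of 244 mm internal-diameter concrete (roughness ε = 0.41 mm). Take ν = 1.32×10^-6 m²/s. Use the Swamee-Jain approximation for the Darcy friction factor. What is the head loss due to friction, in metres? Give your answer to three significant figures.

h_f ≈ 55.4 m

V = 4Q/(πD²) = 4·0.143/(π·0.244²) = 3.058 m/s
Re = VD/ν = 3.058·0.244/1.32×10^-6 = 5.65×10^5 → turbulent
ε/D = 0.41/244 = 0.00168
Swamee-Jain: f = 0.02285
h_f = f(L/D)V²/(2g) = 0.02285·(1240/0.244)·3.058²/(2·9.81) = 55.35 m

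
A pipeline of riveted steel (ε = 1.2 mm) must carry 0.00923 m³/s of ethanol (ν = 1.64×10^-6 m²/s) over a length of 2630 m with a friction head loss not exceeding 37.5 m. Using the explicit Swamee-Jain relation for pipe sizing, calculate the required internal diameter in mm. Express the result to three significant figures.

Swamee-Jain (Type III): D = 0.66·[ε^1.25·(LQ²/(gh_f))^4.75 + ν·Q^9.4·(L/(gh_f))^5.2]^0.04
LQ²/(gh_f) = 6.091×10^-4; L/(gh_f) = 7.149
Term 1 = ε^1.25·(…)^4.75 = 1.19×10^-19; Term 2 = ν·Q^9.4·(…)^5.2 = 3.39×10^-21
D = 0.66·(1.19×10^-19 + 3.39×10^-21)^0.04 = 0.1156 m = 116 mm
Check: V = 0.879 m/s, Re = 6.20×10^4, f = 0.03965, h_f = 35.5 m ≈ 37.5 m ✓

D ≈ 116 mm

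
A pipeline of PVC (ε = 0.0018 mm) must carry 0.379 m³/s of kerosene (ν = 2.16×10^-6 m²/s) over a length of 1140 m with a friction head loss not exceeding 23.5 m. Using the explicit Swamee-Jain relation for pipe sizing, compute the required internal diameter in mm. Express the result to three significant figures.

Swamee-Jain (Type III): D = 0.66·[ε^1.25·(LQ²/(gh_f))^4.75 + ν·Q^9.4·(L/(gh_f))^5.2]^0.04
LQ²/(gh_f) = 0.7103; L/(gh_f) = 4.945
Term 1 = ε^1.25·(…)^4.75 = 1.30×10^-8; Term 2 = ν·Q^9.4·(…)^5.2 = 9.62×10^-7
D = 0.66·(1.30×10^-8 + 9.62×10^-7)^0.04 = 0.3794 m = 379 mm
Check: V = 3.35 m/s, Re = 5.89×10^5, f = 0.01280, h_f = 22.0 m ≈ 23.5 m ✓

D ≈ 379 mm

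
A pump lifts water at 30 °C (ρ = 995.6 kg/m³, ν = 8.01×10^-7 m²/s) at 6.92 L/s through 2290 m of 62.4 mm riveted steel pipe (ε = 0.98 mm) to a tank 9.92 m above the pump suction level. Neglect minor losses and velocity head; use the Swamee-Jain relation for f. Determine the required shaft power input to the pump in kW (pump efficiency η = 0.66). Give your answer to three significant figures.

P_shaft ≈ 45.0 kW

V = 4Q/(πD²) = 2.263 m/s; Re = 1.76×10^5; ε/D = 0.0157; f = 0.04484
h_f = f(L/D)V²/2g = 429.5 m
Total head H = z + h_f = 9.92 + 429.5 = 439.4 m
P_hyd = ρgQH = 995.6·9.81·0.00692·439.4 = 29.70 kW
P_shaft = P_hyd/η = 29.70/0.66 = 45.00 kW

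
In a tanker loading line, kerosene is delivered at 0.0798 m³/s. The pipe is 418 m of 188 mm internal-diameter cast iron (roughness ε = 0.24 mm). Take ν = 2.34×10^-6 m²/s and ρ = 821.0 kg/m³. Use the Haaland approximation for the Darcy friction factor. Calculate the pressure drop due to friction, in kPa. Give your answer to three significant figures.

V = 4Q/(πD²) = 4·0.0798/(π·0.188²) = 2.875 m/s
Re = VD/ν = 2.875·0.188/2.34×10^-6 = 2.31×10^5 → turbulent
ε/D = 0.24/188 = 0.00128
Haaland: f = 0.02182
h_f = f(L/D)V²/(2g) = 0.02182·(418/0.188)·2.875²/(2·9.81) = 20.44 m
Δp = ρg·h_f = 821.0·9.81·20.44 = 164.6 kPa

Δp ≈ 165 kPa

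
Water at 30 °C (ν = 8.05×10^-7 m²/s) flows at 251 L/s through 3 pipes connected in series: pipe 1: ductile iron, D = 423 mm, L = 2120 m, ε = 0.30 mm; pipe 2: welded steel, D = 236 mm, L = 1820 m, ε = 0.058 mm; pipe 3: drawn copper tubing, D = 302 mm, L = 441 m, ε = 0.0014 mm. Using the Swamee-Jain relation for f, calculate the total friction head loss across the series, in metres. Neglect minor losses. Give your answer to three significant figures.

H ≈ 219 m

Pipe 1: V = 1.786 m/s, Re = 9.39×10^5, ε/D = 7.09×10^-4, f = 0.01860, h_1 = f(L/D)V²/2g = 15.16 m
Pipe 2: V = 5.738 m/s, Re = 1.68×10^6, ε/D = 2.46×10^-4, f = 0.01492, h_2 = f(L/D)V²/2g = 193.1 m
Pipe 3: V = 3.504 m/s, Re = 1.31×10^6, ε/D = 4.64×10^-6, f = 0.01123, h_3 = f(L/D)V²/2g = 10.26 m
Series → Q common, losses add: H = Σh = 218.5 m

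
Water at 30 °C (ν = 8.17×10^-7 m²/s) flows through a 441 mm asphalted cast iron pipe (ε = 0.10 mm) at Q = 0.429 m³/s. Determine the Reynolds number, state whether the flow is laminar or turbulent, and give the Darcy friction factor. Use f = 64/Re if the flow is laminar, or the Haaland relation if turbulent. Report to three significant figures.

V = 4Q/(πD²) = 2.809 m/s
Re = VD/ν = 2.809·0.441/8.17×10^-7 = 1.52×10^6
Re > 4000 → turbulent; ε/D = 2.27×10^-4
Haaland: f = 0.01464

Re ≈ 1.52×10^6; turbulent; f ≈ 0.0146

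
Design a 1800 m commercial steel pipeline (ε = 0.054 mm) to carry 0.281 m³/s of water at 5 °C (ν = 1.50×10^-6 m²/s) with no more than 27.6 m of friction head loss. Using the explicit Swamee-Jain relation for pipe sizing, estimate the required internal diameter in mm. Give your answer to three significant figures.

D ≈ 366 mm

Swamee-Jain (Type III): D = 0.66·[ε^1.25·(LQ²/(gh_f))^4.75 + ν·Q^9.4·(L/(gh_f))^5.2]^0.04
LQ²/(gh_f) = 0.5249; L/(gh_f) = 6.648
Term 1 = ε^1.25·(…)^4.75 = 2.17×10^-7; Term 2 = ν·Q^9.4·(…)^5.2 = 1.87×10^-7
D = 0.66·(2.17×10^-7 + 1.87×10^-7)^0.04 = 0.3663 m = 366 mm
Check: V = 2.67 m/s, Re = 6.51×10^5, f = 0.01463, h_f = 26.1 m ≈ 27.6 m ✓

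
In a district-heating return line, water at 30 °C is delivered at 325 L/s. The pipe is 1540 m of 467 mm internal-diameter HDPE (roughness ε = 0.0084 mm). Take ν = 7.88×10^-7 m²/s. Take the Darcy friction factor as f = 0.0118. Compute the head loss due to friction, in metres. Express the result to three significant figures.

V = 4Q/(πD²) = 4·0.325/(π·0.467²) = 1.897 m/s
h_f = f(L/D)V²/(2g) = 0.01180·(1540/0.467)·1.897²/(2·9.81) = 7.140 m

h_f ≈ 7.14 m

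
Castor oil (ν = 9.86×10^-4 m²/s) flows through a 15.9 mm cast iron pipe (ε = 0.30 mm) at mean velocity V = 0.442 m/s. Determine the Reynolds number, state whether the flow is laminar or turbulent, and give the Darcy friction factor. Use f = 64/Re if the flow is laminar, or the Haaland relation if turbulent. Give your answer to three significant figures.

Re = VD/ν = 0.4420·0.0159/9.86×10^-4 = 7.13
Re < 2300 → laminar → f = 64/Re = 8.979

Re ≈ 7.13; laminar; f = 64/Re ≈ 8.98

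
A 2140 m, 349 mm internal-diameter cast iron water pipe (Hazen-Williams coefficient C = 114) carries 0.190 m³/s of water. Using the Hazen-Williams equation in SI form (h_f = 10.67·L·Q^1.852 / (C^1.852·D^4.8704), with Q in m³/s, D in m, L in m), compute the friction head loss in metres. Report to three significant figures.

h_f = 10.67·2140·0.190^1.852 / (114^1.852·0.349^4.8704) = 27.55 m

h_f ≈ 27.5 m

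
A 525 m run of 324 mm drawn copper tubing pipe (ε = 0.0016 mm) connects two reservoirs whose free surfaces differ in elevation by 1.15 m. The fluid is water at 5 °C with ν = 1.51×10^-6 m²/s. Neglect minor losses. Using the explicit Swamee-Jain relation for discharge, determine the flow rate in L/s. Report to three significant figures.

Swamee-Jain (Type II): Q = -0.965·√(gD⁵h_f/L)·ln[ε/(3.7D) + √(3.17ν²L/(gD³h_f))]
√(gD⁵h_f/L) = √(9.81·0.324⁵·1.15/525) = 0.008759
ε/(3.7D) = 1.33×10^-6; √(3.17ν²L/(gD³h_f)) = 9.94×10^-5
Q = -0.965·0.008759·ln(1.008×10^-4) = 0.07779 m³/s
Check: V = 0.943 m/s, Re = 2.02×10^5, f = 0.01554, h_f = 1.14 m ≈ 1.15 m ✓

Q ≈ 77.8 L/s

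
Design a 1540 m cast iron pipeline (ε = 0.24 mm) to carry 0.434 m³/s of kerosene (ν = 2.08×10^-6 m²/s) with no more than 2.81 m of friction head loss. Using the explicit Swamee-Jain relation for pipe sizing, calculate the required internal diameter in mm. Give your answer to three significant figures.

D ≈ 691 mm

Swamee-Jain (Type III): D = 0.66·[ε^1.25·(LQ²/(gh_f))^4.75 + ν·Q^9.4·(L/(gh_f))^5.2]^0.04
LQ²/(gh_f) = 10.52; L/(gh_f) = 55.87
Term 1 = ε^1.25·(…)^4.75 = 2.14; Term 2 = ν·Q^9.4·(…)^5.2 = 0.990
D = 0.66·(2.14 + 0.990)^0.04 = 0.6908 m = 691 mm
Check: V = 1.16 m/s, Re = 3.85×10^5, f = 0.01704, h_f = 2.60 m ≈ 2.81 m ✓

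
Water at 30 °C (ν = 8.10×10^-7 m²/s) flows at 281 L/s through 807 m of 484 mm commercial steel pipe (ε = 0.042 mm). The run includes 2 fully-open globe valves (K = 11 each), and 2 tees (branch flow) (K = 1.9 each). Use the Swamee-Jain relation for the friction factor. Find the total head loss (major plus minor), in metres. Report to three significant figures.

H_L ≈ 5.73 m

V = 4Q/(πD²) = 1.527 m/s; V²/2g = 0.1189 m
Re = 9.13×10^5, ε/D = 8.68×10^-5 → f = 0.01342 (Swamee-Jain)
Major: h_f = f(L/D)·V²/2g = 0.01342·1667·0.1189 = 2.660 m
Minor: ΣK = 25.8; h_m = ΣK·V²/2g = 3.067 m
Total H_L = 2.660 + 3.067 = 5.727 m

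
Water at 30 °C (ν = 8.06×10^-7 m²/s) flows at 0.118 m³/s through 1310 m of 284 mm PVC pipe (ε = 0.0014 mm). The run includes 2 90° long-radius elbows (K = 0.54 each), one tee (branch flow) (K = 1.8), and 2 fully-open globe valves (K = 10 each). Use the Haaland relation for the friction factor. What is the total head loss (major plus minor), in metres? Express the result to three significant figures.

V = 4Q/(πD²) = 1.863 m/s; V²/2g = 0.1769 m
Re = 6.56×10^5, ε/D = 4.93×10^-6 → f = 0.01252 (Haaland)
Major: h_f = f(L/D)·V²/2g = 0.01252·4613·0.1769 = 10.21 m
Minor: ΣK = 22.9; h_m = ΣK·V²/2g = 4.046 m
Total H_L = 10.21 + 4.046 = 14.26 m

H_L ≈ 14.3 m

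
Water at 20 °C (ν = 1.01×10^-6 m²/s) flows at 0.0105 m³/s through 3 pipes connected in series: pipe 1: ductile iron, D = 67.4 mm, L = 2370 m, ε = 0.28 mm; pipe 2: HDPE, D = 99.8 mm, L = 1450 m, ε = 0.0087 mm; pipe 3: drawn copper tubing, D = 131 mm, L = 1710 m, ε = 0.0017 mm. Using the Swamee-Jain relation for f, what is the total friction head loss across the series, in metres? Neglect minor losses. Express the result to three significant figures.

H ≈ 488 m

Pipe 1: V = 2.943 m/s, Re = 1.96×10^5, ε/D = 0.00415, f = 0.02946, h_1 = f(L/D)V²/2g = 457.3 m
Pipe 2: V = 1.342 m/s, Re = 1.33×10^5, ε/D = 8.72×10^-5, f = 0.01746, h_2 = f(L/D)V²/2g = 23.29 m
Pipe 3: V = 0.7790 m/s, Re = 1.01×10^5, ε/D = 1.30×10^-5, f = 0.01790, h_3 = f(L/D)V²/2g = 7.229 m
Series → Q common, losses add: H = Σh = 487.8 m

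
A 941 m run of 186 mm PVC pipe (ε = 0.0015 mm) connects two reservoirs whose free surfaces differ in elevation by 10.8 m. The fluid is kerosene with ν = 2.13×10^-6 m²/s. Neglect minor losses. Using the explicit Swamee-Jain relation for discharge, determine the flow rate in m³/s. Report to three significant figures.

Q ≈ 0.0428 m³/s

Swamee-Jain (Type II): Q = -0.965·√(gD⁵h_f/L)·ln[ε/(3.7D) + √(3.17ν²L/(gD³h_f))]
√(gD⁵h_f/L) = √(9.81·0.186⁵·10.8/941) = 0.005006
ε/(3.7D) = 2.18×10^-6; √(3.17ν²L/(gD³h_f)) = 1.41×10^-4
Q = -0.965·0.005006·ln(1.431×10^-4) = 0.04277 m³/s
Check: V = 1.57 m/s, Re = 1.37×10^5, f = 0.01679, h_f = 10.7 m ≈ 10.8 m ✓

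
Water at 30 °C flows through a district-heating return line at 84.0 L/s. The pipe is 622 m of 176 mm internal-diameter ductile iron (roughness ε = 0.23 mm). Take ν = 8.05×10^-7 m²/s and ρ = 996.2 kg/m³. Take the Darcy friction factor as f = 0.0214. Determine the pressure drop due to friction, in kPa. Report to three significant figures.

V = 4Q/(πD²) = 4·0.0840/(π·0.176²) = 3.453 m/s
h_f = f(L/D)V²/(2g) = 0.02140·(622/0.176)·3.453²/(2·9.81) = 45.95 m
Δp = ρg·h_f = 996.2·9.81·45.95 = 449.1 kPa

Δp ≈ 449 kPa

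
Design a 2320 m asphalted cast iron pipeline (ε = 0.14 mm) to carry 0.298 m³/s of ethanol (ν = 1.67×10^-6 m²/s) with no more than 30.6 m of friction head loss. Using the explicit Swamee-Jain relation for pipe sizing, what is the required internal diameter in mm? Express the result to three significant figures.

D ≈ 399 mm

Swamee-Jain (Type III): D = 0.66·[ε^1.25·(LQ²/(gh_f))^4.75 + ν·Q^9.4·(L/(gh_f))^5.2]^0.04
LQ²/(gh_f) = 0.6863; L/(gh_f) = 7.729
Term 1 = ε^1.25·(…)^4.75 = 2.55×10^-6; Term 2 = ν·Q^9.4·(…)^5.2 = 7.92×10^-7
D = 0.66·(2.55×10^-6 + 7.92×10^-7)^0.04 = 0.3986 m = 399 mm
Check: V = 2.39 m/s, Re = 5.70×10^5, f = 0.01663, h_f = 28.2 m ≈ 30.6 m ✓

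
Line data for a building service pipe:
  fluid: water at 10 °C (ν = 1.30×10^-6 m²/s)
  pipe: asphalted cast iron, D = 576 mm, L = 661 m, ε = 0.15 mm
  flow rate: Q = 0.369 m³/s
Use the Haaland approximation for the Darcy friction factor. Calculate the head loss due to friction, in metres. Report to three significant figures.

V = 4Q/(πD²) = 4·0.369/(π·0.576²) = 1.416 m/s
Re = VD/ν = 1.416·0.576/1.30×10^-6 = 6.27×10^5 → turbulent
ε/D = 0.15/576 = 2.60×10^-4
Haaland: f = 0.01559
h_f = f(L/D)V²/(2g) = 0.01559·(661/0.576)·1.416²/(2·9.81) = 1.829 m

h_f ≈ 1.83 m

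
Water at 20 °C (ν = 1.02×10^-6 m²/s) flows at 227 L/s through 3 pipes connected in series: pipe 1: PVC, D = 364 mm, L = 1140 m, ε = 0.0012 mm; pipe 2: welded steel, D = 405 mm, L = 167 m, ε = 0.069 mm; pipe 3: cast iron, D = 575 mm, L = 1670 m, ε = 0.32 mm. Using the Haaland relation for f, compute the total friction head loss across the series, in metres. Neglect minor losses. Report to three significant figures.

Pipe 1: V = 2.181 m/s, Re = 7.78×10^5, ε/D = 3.30×10^-6, f = 0.01214, h_1 = f(L/D)V²/2g = 9.218 m
Pipe 2: V = 1.762 m/s, Re = 7.00×10^5, ε/D = 1.70×10^-4, f = 0.01460, h_2 = f(L/D)V²/2g = 0.9525 m
Pipe 3: V = 0.8742 m/s, Re = 4.93×10^5, ε/D = 5.57×10^-4, f = 0.01794, h_3 = f(L/D)V²/2g = 2.029 m
Series → Q common, losses add: H = Σh = 12.20 m

H ≈ 12.2 m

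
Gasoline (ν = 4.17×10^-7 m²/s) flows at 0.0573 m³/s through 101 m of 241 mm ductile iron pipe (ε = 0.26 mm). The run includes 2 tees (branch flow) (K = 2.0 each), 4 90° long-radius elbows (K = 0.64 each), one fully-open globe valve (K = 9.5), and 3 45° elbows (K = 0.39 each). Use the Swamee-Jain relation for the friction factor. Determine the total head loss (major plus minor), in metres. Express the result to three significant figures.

V = 4Q/(πD²) = 1.256 m/s; V²/2g = 0.08042 m
Re = 7.26×10^5, ε/D = 0.00108 → f = 0.02050 (Swamee-Jain)
Major: h_f = f(L/D)·V²/2g = 0.02050·419.1·0.08042 = 0.6909 m
Minor: ΣK = 17.2; h_m = ΣK·V²/2g = 1.386 m
Total H_L = 0.6909 + 1.386 = 2.077 m

H_L ≈ 2.08 m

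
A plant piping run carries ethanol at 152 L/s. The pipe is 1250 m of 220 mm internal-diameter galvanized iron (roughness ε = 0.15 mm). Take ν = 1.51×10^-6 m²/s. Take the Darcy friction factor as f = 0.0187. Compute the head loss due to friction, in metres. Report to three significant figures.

V = 4Q/(πD²) = 4·0.152/(π·0.220²) = 3.999 m/s
h_f = f(L/D)V²/(2g) = 0.01870·(1250/0.220)·3.999²/(2·9.81) = 86.59 m

h_f ≈ 86.6 m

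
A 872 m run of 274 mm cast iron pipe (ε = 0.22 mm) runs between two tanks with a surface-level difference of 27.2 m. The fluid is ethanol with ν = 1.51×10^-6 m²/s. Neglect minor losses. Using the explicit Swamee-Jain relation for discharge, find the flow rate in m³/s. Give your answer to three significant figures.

Swamee-Jain (Type II): Q = -0.965·√(gD⁵h_f/L)·ln[ε/(3.7D) + √(3.17ν²L/(gD³h_f))]
√(gD⁵h_f/L) = √(9.81·0.274⁵·27.2/872) = 0.02174
ε/(3.7D) = 2.17×10^-4; √(3.17ν²L/(gD³h_f)) = 3.39×10^-5
Q = -0.965·0.02174·ln(2.509×10^-4) = 0.1739 m³/s
Check: V = 2.95 m/s, Re = 5.35×10^5, f = 0.01940, h_f = 27.4 m ≈ 27.2 m ✓

Q ≈ 0.174 m³/s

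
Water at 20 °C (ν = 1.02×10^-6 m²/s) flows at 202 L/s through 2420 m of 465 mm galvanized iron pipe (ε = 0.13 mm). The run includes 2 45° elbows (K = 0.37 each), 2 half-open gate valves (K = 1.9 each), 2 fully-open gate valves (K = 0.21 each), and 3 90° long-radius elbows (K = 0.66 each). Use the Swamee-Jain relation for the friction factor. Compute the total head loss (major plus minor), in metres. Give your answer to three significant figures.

H_L ≈ 6.55 m

V = 4Q/(πD²) = 1.189 m/s; V²/2g = 0.07211 m
Re = 5.42×10^5, ε/D = 2.80×10^-4 → f = 0.01612 (Swamee-Jain)
Major: h_f = f(L/D)·V²/2g = 0.01612·5204·0.07211 = 6.048 m
Minor: ΣK = 6.94; h_m = ΣK·V²/2g = 0.5005 m
Total H_L = 6.048 + 0.5005 = 6.549 m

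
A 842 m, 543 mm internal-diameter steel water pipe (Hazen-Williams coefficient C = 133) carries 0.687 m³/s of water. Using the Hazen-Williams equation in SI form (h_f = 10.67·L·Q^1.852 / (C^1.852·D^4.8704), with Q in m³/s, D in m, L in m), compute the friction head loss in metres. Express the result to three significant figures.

h_f ≈ 10.2 m

h_f = 10.67·842·0.687^1.852 / (133^1.852·0.543^4.8704) = 10.23 m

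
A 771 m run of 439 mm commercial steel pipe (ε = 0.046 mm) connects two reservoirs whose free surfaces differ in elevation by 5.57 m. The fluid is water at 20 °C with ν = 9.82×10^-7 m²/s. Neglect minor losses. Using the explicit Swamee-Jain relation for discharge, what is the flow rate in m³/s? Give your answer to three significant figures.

Swamee-Jain (Type II): Q = -0.965·√(gD⁵h_f/L)·ln[ε/(3.7D) + √(3.17ν²L/(gD³h_f))]
√(gD⁵h_f/L) = √(9.81·0.439⁵·5.57/771) = 0.03399
ε/(3.7D) = 2.83×10^-5; √(3.17ν²L/(gD³h_f)) = 2.26×10^-5
Q = -0.965·0.03399·ln(5.090×10^-5) = 0.3243 m³/s
Check: V = 2.14 m/s, Re = 9.58×10^5, f = 0.01363, h_f = 5.60 m ≈ 5.57 m ✓

Q ≈ 0.324 m³/s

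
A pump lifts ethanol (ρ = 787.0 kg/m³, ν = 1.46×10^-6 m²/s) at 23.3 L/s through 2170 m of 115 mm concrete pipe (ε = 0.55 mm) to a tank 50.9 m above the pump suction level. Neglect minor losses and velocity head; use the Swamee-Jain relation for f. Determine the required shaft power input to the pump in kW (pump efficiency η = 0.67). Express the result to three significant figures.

P_shaft ≈ 53.6 kW

V = 4Q/(πD²) = 2.243 m/s; Re = 1.77×10^5; ε/D = 0.00478; f = 0.03070
h_f = f(L/D)V²/2g = 148.6 m
Total head H = z + h_f = 50.9 + 148.6 = 199.5 m
P_hyd = ρgQH = 787.0·9.81·0.0233·199.5 = 35.89 kW
P_shaft = P_hyd/η = 35.89/0.67 = 53.56 kW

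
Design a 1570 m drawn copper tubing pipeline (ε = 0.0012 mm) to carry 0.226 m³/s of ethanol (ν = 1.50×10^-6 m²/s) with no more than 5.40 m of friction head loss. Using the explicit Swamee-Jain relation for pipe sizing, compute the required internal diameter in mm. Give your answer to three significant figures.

D ≈ 447 mm

Swamee-Jain (Type III): D = 0.66·[ε^1.25·(LQ²/(gh_f))^4.75 + ν·Q^9.4·(L/(gh_f))^5.2]^0.04
LQ²/(gh_f) = 1.514; L/(gh_f) = 29.64
Term 1 = ε^1.25·(…)^4.75 = 2.85×10^-7; Term 2 = ν·Q^9.4·(…)^5.2 = 5.73×10^-5
D = 0.66·(2.85×10^-7 + 5.73×10^-5)^0.04 = 0.4466 m = 447 mm
Check: V = 1.44 m/s, Re = 4.30×10^5, f = 0.01349, h_f = 5.03 m ≈ 5.40 m ✓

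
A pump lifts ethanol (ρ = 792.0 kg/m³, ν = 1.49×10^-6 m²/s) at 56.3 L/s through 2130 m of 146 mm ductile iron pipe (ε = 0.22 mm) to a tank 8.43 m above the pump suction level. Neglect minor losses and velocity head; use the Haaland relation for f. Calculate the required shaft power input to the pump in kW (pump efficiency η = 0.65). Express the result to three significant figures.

P_shaft ≈ 132 kW

V = 4Q/(πD²) = 3.363 m/s; Re = 3.30×10^5; ε/D = 0.00151; f = 0.02238
h_f = f(L/D)V²/2g = 188.2 m
Total head H = z + h_f = 8.43 + 188.2 = 196.7 m
P_hyd = ρgQH = 792.0·9.81·0.0563·196.7 = 86.02 kW
P_shaft = P_hyd/η = 86.02/0.65 = 132.3 kW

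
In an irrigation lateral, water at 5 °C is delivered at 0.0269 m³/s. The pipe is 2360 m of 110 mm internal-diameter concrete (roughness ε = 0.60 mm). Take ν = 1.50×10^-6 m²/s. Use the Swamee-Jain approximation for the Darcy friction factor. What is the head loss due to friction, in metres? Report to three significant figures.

V = 4Q/(πD²) = 4·0.0269/(π·0.110²) = 2.831 m/s
Re = VD/ν = 2.831·0.110/1.50×10^-6 = 2.08×10^5 → turbulent
ε/D = 0.60/110 = 0.00545
Swamee-Jain: f = 0.03178
h_f = f(L/D)V²/(2g) = 0.03178·(2360/0.110)·2.831²/(2·9.81) = 278.5 m

h_f ≈ 278 m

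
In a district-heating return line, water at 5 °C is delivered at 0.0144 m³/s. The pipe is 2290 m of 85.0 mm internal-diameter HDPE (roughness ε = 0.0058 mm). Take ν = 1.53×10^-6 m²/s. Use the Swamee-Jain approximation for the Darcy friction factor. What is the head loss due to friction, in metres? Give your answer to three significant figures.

h_f ≈ 152 m

V = 4Q/(πD²) = 4·0.0144/(π·0.0850²) = 2.538 m/s
Re = VD/ν = 2.538·0.0850/1.53×10^-6 = 1.41×10^5 → turbulent
ε/D = 0.0058/85.0 = 6.82×10^-5
Swamee-Jain: f = 0.01714
h_f = f(L/D)V²/(2g) = 0.01714·(2290/0.0850)·2.538²/(2·9.81) = 151.6 m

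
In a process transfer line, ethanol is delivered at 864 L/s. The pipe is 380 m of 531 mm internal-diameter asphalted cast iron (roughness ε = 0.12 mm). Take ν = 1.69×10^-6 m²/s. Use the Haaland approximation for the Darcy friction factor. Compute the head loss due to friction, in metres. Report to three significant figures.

h_f ≈ 8.19 m

V = 4Q/(πD²) = 4·0.864/(π·0.531²) = 3.902 m/s
Re = VD/ν = 3.902·0.531/1.69×10^-6 = 1.23×10^6 → turbulent
ε/D = 0.12/531 = 2.26×10^-4
Haaland: f = 0.01475
h_f = f(L/D)V²/(2g) = 0.01475·(380/0.531)·3.902²/(2·9.81) = 8.189 m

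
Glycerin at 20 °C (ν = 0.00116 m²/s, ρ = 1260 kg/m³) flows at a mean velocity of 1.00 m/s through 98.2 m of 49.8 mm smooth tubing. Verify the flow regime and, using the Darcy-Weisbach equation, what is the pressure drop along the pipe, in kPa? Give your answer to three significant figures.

Re = VD/ν = 1.00·0.04980/0.00116 = 42.9 → laminar (Re < 2300)
f = 64/Re = 1.491
h_f = f(L/D)V²/(2g) = 1.491·(98.2/0.04980)·1.00²/(2·9.81) = 149.8 m
Δp = ρg·h_f = 1260·9.81·149.8 = 1852 kPa

Δp ≈ 1850 kPa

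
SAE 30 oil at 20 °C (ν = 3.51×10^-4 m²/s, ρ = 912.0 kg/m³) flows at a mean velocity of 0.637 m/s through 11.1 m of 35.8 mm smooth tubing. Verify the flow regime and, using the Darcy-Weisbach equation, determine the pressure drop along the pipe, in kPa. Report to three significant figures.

Re = VD/ν = 0.637·0.03580/3.51×10^-4 = 65.0 → laminar (Re < 2300)
f = 64/Re = 0.9851
h_f = f(L/D)V²/(2g) = 0.9851·(11.1/0.03580)·0.637²/(2·9.81) = 6.317 m
Δp = ρg·h_f = 912.0·9.81·6.317 = 56.51 kPa

Δp ≈ 56.5 kPa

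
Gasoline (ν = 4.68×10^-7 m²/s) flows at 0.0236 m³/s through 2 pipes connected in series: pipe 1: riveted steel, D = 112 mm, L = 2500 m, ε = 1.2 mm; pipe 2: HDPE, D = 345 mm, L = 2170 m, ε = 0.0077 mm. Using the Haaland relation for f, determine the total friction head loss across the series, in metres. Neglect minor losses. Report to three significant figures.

Pipe 1: V = 2.395 m/s, Re = 5.73×10^5, ε/D = 0.0107, f = 0.03898, h_1 = f(L/D)V²/2g = 254.4 m
Pipe 2: V = 0.2525 m/s, Re = 1.86×10^5, ε/D = 2.23×10^-5, f = 0.01585, h_2 = f(L/D)V²/2g = 0.3239 m
Series → Q common, losses add: H = Σh = 254.8 m

H ≈ 255 m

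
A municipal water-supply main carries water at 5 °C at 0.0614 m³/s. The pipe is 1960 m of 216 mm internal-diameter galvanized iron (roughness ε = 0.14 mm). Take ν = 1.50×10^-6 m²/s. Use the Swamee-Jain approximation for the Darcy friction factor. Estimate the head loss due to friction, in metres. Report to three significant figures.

V = 4Q/(πD²) = 4·0.0614/(π·0.216²) = 1.676 m/s
Re = VD/ν = 1.676·0.216/1.50×10^-6 = 2.41×10^5 → turbulent
ε/D = 0.14/216 = 6.48×10^-4
Swamee-Jain: f = 0.01940
h_f = f(L/D)V²/(2g) = 0.01940·(1960/0.216)·1.676²/(2·9.81) = 25.20 m

h_f ≈ 25.2 m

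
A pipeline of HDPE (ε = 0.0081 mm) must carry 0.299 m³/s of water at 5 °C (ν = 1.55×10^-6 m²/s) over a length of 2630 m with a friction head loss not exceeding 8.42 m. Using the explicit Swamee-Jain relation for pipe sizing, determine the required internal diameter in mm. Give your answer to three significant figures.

Swamee-Jain (Type III): D = 0.66·[ε^1.25·(LQ²/(gh_f))^4.75 + ν·Q^9.4·(L/(gh_f))^5.2]^0.04
LQ²/(gh_f) = 2.847; L/(gh_f) = 31.84
Term 1 = ε^1.25·(…)^4.75 = 6.22×10^-5; Term 2 = ν·Q^9.4·(…)^5.2 = 0.00119
D = 0.66·(6.22×10^-5 + 0.00119)^0.04 = 0.5053 m = 505 mm
Check: V = 1.49 m/s, Re = 4.86×10^5, f = 0.01341, h_f = 7.91 m ≈ 8.42 m ✓

D ≈ 505 mm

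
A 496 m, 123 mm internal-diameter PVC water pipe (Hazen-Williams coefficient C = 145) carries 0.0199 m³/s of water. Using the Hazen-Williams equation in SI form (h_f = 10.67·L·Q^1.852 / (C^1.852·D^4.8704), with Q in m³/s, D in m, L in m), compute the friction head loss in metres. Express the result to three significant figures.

h_f = 10.67·496·0.0199^1.852 / (145^1.852·0.123^4.8704) = 10.06 m

h_f ≈ 10.1 m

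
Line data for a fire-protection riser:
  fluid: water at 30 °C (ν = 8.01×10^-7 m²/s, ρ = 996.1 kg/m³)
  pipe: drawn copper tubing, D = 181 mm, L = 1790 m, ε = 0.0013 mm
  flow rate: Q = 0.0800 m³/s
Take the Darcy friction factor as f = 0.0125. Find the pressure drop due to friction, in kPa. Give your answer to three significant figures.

Δp ≈ 595 kPa

V = 4Q/(πD²) = 4·0.0800/(π·0.181²) = 3.109 m/s
h_f = f(L/D)V²/(2g) = 0.01250·(1790/0.181)·3.109²/(2·9.81) = 60.91 m
Δp = ρg·h_f = 996.1·9.81·60.91 = 595.2 kPa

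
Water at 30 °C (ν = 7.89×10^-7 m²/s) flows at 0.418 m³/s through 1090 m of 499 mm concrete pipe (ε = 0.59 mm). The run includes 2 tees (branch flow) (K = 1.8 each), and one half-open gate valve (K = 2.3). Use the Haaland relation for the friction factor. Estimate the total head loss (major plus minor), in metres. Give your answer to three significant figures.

V = 4Q/(πD²) = 2.137 m/s; V²/2g = 0.2328 m
Re = 1.35×10^6, ε/D = 0.00118 → f = 0.02068 (Haaland)
Major: h_f = f(L/D)·V²/2g = 0.02068·2184·0.2328 = 10.52 m
Minor: ΣK = 5.90; h_m = ΣK·V²/2g = 1.374 m
Total H_L = 10.52 + 1.374 = 11.89 m

H_L ≈ 11.9 m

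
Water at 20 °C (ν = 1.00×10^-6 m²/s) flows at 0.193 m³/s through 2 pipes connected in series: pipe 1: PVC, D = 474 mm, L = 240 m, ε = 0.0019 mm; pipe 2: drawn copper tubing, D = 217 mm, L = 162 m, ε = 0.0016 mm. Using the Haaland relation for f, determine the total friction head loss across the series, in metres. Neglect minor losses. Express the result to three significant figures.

Pipe 1: V = 1.094 m/s, Re = 5.18×10^5, ε/D = 4.01×10^-6, f = 0.01302, h_1 = f(L/D)V²/2g = 0.4021 m
Pipe 2: V = 5.219 m/s, Re = 1.13×10^6, ε/D = 7.37×10^-6, f = 0.01149, h_2 = f(L/D)V²/2g = 11.91 m
Series → Q common, losses add: H = Σh = 12.31 m

H ≈ 12.3 m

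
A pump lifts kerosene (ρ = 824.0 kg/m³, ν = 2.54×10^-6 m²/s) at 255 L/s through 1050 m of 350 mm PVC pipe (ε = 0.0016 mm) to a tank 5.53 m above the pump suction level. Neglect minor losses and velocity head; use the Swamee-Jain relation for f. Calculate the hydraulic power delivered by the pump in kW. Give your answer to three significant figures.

V = 4Q/(πD²) = 2.650 m/s; Re = 3.65×10^5; ε/D = 4.57×10^-6; f = 0.01392
h_f = f(L/D)V²/2g = 14.95 m
Total head H = z + h_f = 5.53 + 14.95 = 20.48 m
P_hyd = ρgQH = 824.0·9.81·0.255·20.48 = 42.22 kW

P_hyd ≈ 42.2 kW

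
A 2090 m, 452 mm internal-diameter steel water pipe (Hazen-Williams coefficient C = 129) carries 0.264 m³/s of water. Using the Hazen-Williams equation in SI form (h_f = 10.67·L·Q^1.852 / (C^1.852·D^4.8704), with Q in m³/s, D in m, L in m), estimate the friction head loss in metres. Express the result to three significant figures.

h_f = 10.67·2090·0.264^1.852 / (129^1.852·0.452^4.8704) = 11.17 m

h_f ≈ 11.2 m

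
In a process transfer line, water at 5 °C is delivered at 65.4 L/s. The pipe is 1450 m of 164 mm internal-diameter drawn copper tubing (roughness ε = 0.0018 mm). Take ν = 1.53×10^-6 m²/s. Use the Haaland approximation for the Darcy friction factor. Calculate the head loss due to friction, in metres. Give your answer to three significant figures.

h_f ≈ 61.2 m

V = 4Q/(πD²) = 4·0.0654/(π·0.164²) = 3.096 m/s
Re = VD/ν = 3.096·0.164/1.53×10^-6 = 3.32×10^5 → turbulent
ε/D = 0.0018/164 = 1.10×10^-5
Haaland: f = 0.01417
h_f = f(L/D)V²/(2g) = 0.01417·(1450/0.164)·3.096²/(2·9.81) = 61.21 m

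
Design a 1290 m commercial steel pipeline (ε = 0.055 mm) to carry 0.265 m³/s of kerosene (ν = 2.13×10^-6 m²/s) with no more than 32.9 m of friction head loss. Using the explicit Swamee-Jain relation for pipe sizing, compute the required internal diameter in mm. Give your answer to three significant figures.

D ≈ 326 mm

Swamee-Jain (Type III): D = 0.66·[ε^1.25·(LQ²/(gh_f))^4.75 + ν·Q^9.4·(L/(gh_f))^5.2]^0.04
LQ²/(gh_f) = 0.2807; L/(gh_f) = 3.997
Term 1 = ε^1.25·(…)^4.75 = 1.13×10^-8; Term 2 = ν·Q^9.4·(…)^5.2 = 1.09×10^-8
D = 0.66·(1.13×10^-8 + 1.09×10^-8)^0.04 = 0.3261 m = 326 mm
Check: V = 3.17 m/s, Re = 4.86×10^5, f = 0.01525, h_f = 30.9 m ≈ 32.9 m ✓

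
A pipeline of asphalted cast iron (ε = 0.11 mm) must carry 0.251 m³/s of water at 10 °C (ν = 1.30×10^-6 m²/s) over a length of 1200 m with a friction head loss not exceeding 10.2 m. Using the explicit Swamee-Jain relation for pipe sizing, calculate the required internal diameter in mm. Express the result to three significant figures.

D ≈ 402 mm

Swamee-Jain (Type III): D = 0.66·[ε^1.25·(LQ²/(gh_f))^4.75 + ν·Q^9.4·(L/(gh_f))^5.2]^0.04
LQ²/(gh_f) = 0.7555; L/(gh_f) = 11.99
Term 1 = ε^1.25·(…)^4.75 = 2.97×10^-6; Term 2 = ν·Q^9.4·(…)^5.2 = 1.21×10^-6
D = 0.66·(2.97×10^-6 + 1.21×10^-6)^0.04 = 0.4022 m = 402 mm
Check: V = 1.98 m/s, Re = 6.11×10^5, f = 0.01594, h_f = 9.46 m ≈ 10.2 m ✓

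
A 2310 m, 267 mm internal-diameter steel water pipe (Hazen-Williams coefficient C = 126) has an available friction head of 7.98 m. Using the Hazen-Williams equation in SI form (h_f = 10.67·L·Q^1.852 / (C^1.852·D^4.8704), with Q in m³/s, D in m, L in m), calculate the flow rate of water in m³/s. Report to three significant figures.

Q ≈ 0.0510 m³/s

Rearranging: Q = [h_f·C^1.852·D^4.8704 / (10.67·L)]^(1/1.852)
Q = [7.98·126^1.852·0.267^4.8704 / (10.67·2310)]^0.540 = 0.05104 m³/s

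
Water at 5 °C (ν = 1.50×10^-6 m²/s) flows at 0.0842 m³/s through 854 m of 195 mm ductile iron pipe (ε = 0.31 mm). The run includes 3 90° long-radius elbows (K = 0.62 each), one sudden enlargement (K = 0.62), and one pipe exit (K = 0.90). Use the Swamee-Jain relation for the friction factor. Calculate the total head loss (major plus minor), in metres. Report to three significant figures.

H_L ≈ 41.8 m

V = 4Q/(πD²) = 2.819 m/s; V²/2g = 0.4051 m
Re = 3.67×10^5, ε/D = 0.00159 → f = 0.02277 (Swamee-Jain)
Major: h_f = f(L/D)·V²/2g = 0.02277·4379·0.4051 = 40.41 m
Minor: ΣK = 3.38; h_m = ΣK·V²/2g = 1.369 m
Total H_L = 40.41 + 1.369 = 41.78 m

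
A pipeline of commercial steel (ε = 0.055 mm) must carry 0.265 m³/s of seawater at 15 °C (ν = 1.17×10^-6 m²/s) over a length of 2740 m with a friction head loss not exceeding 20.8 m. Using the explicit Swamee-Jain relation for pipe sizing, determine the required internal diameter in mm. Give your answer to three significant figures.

D ≈ 410 mm

Swamee-Jain (Type III): D = 0.66·[ε^1.25·(LQ²/(gh_f))^4.75 + ν·Q^9.4·(L/(gh_f))^5.2]^0.04
LQ²/(gh_f) = 0.9430; L/(gh_f) = 13.43
Term 1 = ε^1.25·(…)^4.75 = 3.58×10^-6; Term 2 = ν·Q^9.4·(…)^5.2 = 3.25×10^-6
D = 0.66·(3.58×10^-6 + 3.25×10^-6)^0.04 = 0.4101 m = 410 mm
Check: V = 2.01 m/s, Re = 7.03×10^5, f = 0.01438, h_f = 19.7 m ≈ 20.8 m ✓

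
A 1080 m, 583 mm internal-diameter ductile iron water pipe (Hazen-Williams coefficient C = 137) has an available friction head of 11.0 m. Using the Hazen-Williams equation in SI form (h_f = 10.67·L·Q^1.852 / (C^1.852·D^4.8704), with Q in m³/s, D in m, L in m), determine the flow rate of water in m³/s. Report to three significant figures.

Q ≈ 0.776 m³/s

Rearranging: Q = [h_f·C^1.852·D^4.8704 / (10.67·L)]^(1/1.852)
Q = [11.0·137^1.852·0.583^4.8704 / (10.67·1080)]^0.540 = 0.7757 m³/s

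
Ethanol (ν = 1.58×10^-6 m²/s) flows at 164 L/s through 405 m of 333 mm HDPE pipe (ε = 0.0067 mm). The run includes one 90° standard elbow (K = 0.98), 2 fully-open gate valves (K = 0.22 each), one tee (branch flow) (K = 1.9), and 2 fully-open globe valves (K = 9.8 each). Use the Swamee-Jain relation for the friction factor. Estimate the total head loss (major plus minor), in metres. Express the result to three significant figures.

V = 4Q/(πD²) = 1.883 m/s; V²/2g = 0.1807 m
Re = 3.97×10^5, ε/D = 2.01×10^-5 → f = 0.01393 (Swamee-Jain)
Major: h_f = f(L/D)·V²/2g = 0.01393·1216·0.1807 = 3.061 m
Minor: ΣK = 22.9; h_m = ΣK·V²/2g = 4.142 m
Total H_L = 3.061 + 4.142 = 7.203 m

H_L ≈ 7.20 m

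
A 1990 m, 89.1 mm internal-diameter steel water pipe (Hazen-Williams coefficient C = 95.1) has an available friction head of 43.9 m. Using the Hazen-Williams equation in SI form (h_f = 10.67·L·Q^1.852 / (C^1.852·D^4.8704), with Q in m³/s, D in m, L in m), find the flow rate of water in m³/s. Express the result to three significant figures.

Rearranging: Q = [h_f·C^1.852·D^4.8704 / (10.67·L)]^(1/1.852)
Q = [43.9·95.1^1.852·0.0891^4.8704 / (10.67·1990)]^0.540 = 0.005848 m³/s

Q ≈ 0.00585 m³/s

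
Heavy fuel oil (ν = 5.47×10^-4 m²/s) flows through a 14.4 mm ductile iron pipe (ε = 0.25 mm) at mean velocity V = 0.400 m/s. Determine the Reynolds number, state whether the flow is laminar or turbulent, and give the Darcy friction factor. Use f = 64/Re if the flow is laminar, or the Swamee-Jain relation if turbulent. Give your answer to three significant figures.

Re ≈ 10.5; laminar; f = 64/Re ≈ 6.08

Re = VD/ν = 0.4000·0.0144/5.47×10^-4 = 10.5
Re < 2300 → laminar → f = 64/Re = 6.078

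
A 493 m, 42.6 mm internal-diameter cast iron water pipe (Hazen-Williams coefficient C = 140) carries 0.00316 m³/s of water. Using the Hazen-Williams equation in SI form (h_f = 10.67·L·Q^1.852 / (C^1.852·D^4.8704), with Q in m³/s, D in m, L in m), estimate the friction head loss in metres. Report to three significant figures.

h_f = 10.67·493·0.00316^1.852 / (140^1.852·0.0426^4.8704) = 61.82 m

h_f ≈ 61.8 m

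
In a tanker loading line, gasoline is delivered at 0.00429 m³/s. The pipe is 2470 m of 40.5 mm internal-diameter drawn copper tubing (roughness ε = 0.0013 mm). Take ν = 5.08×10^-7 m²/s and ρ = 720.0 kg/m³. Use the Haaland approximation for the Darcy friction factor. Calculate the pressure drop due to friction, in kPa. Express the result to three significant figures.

V = 4Q/(πD²) = 4·0.00429/(π·0.0405²) = 3.330 m/s
Re = VD/ν = 3.330·0.0405/5.08×10^-7 = 2.65×10^5 → turbulent
ε/D = 0.0013/40.5 = 3.21×10^-5
Haaland: f = 0.01493
h_f = f(L/D)V²/(2g) = 0.01493·(2470/0.0405)·3.330²/(2·9.81) = 514.7 m
Δp = ρg·h_f = 720.0·9.81·514.7 = 3635 kPa

Δp ≈ 3640 kPa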